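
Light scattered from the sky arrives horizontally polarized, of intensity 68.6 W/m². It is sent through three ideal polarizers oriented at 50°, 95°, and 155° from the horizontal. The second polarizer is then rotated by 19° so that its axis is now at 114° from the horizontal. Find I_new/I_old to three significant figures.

Before rotation:
By Malus's law, I₁ = I₀ cos²(50° − 0°) = I₀ cos²(50°) = 0.4132 I₀.
I₂ = I₁ cos²(95° − 50°) = 0.4132 I₀ · cos²(45°) = 0.2066 I₀.
I₃ = I₂ cos²(155° − 95°) = 0.2066 I₀ · cos²(60°) = 0.05165 I₀.
After rotation:
I₁ = I₀ cos²(50° − 0°) = I₀ cos²(50°) = 0.4132 I₀.
I₂ = I₁ cos²(114° − 50°) = 0.4132 I₀ · cos²(64°) = 0.0794 I₀.
I₃ = I₂ cos²(155° − 114°) = 0.0794 I₀ · cos²(41°) = 0.04523 I₀.
Ratio = 0.04523 / 0.05165 = 0.8757.

I_new/I_old ≈ 0.876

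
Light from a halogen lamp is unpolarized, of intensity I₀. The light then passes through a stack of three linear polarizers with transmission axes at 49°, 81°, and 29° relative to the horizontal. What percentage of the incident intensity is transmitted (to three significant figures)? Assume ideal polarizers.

≈ 13.6%

Unpolarized light through the first polarizer → I₁ = ½ I₀, now polarized at 49°.
I₂ = I₁ cos²(81° − 49°) = 0.5 I₀ · cos²(32°) = 0.3596 I₀.
I₃ = I₂ cos²(29° − 81°) = 0.3596 I₀ · cos²(52°) = 0.1363 I₀.
That is 13.63% of the incident intensity.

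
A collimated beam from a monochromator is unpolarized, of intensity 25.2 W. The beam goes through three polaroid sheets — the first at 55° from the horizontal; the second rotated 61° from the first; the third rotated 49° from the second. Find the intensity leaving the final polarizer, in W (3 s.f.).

I ≈ 1.27 W

Unpolarized light through the first polarizer → I₁ = 25.2 W/2 = 12.6 W, polarized at 55°.
I₂ = I₁ · cos²(61°) = 12.6 · 0.235 = 2.962 W.
I₃ = I₂ · cos²(49°) = 2.962 · 0.4304 = 1.275 W.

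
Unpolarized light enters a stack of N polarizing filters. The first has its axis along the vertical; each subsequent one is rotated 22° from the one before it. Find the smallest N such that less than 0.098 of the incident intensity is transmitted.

N = 12

First polarizer halves the unpolarized light: factor 1/2.
Each further stage multiplies by cos²(22°) = 0.8597.
After N polarizers: T = 0.5·0.8597^(N−1). Require T < 0.098 ⇒ N−1 > ln(0.098/0.5)/ln(0.8597) = 10.78, so N−1 ≥ 11 and N = 12.
Check: N=12 gives T = 0.09476 < 0.098; N=11 gives T = 0.1102.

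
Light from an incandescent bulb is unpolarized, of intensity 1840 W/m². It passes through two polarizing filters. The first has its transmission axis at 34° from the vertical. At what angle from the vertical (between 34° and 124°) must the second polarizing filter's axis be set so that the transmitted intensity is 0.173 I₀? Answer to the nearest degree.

Unpolarized light through the first polarizer → I₁ = ½ I₀, now polarized at 34°.
Need I₂/I₀ = 0.173, so cos²(θ − 34°) = 0.173 / 0.5 = 0.346.
θ − 34° = arccos(√0.346) = 54.0°, giving θ ≈ 34 + 54.0 = 88.0°.

θ ≈ 88°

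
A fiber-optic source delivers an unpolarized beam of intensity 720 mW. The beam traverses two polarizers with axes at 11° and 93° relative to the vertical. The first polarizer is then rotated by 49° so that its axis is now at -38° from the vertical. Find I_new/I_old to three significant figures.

Before rotation:
Unpolarized light through the first polarizer → I₁ = ½ I₀, now polarized at 11°.
I₂ = I₁ cos²(93° − 11°) = 0.5 I₀ · cos²(82°) = 0.009685 I₀.
After rotation:
Unpolarized light through the first polarizer → I₁ = ½ I₀, now polarized at -38°.
Angle between axes 1 and 2: 49°. I₂ = 0.5 I₀ · cos²(49°) = 0.2152 I₀.
Ratio = 0.2152 / 0.009685 = 22.22.

I_new/I_old ≈ 22.2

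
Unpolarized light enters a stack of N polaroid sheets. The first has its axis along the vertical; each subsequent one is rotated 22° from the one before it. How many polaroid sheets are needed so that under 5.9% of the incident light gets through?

N = 16

First polarizer halves the unpolarized light: factor 1/2.
Each further stage multiplies by cos²(22°) = 0.8597.
After N polarizers: T = 0.5·0.8597^(N−1). Require T < 0.059 ⇒ N−1 > ln(0.059/0.5)/ln(0.8597) = 14.13, so N−1 ≥ 15 and N = 16.
Check: N=16 gives T = 0.05175 < 0.059; N=15 gives T = 0.0602.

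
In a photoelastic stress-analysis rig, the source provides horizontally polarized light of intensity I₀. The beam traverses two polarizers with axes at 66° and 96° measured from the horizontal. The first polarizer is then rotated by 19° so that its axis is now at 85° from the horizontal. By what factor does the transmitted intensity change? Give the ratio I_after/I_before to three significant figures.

Before rotation:
I₁ = I₀ cos²(66° − 0°) = I₀ cos²(66°) = 0.1654 I₀.
I₂ = I₁ cos²(96° − 66°) = 0.1654 I₀ · cos²(30°) = 0.1241 I₀.
After rotation:
I₁ = I₀ cos²(85° − 0°) = I₀ cos²(85°) = 0.007596 I₀.
I₂ = I₁ cos²(96° − 85°) = 0.007596 I₀ · cos²(11°) = 0.00732 I₀.
Ratio = 0.00732 / 0.1241 = 0.05899.

I_new/I_old ≈ 0.0590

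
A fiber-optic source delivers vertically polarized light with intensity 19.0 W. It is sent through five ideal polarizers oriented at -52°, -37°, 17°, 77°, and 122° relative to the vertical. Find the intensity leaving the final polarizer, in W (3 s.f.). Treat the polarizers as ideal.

I ≈ 0.290 W

I₁ = 19.0 W · cos²(52°) = 7.202 W.
I₂ = I₁ · cos²(15°) = 7.202 · 0.933 = 6.719 W.
I₃ = I₂ · cos²(54°) = 6.719 · 0.3455 = 2.321 W.
I₄ = I₃ · cos²(60°) = 2.321 · 0.25 = 0.5804 W.
I₅ = I₄ · cos²(45°) = 0.5804 · 0.5 = 0.2902 W.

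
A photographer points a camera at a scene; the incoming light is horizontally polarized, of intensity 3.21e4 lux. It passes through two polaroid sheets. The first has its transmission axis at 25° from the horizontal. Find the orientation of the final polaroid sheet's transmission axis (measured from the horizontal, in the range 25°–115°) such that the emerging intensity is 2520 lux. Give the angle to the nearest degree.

θ ≈ 97°

By Malus's law, I₁ = I₀ cos²(25° − 0°) = I₀ cos²(25°) = 0.8214 I₀.
Target fraction: 2520 / 3.21e4 lux = 0.0785 of I₀.
Need I₂/I₀ = 0.0785, so cos²(θ − 25°) = 0.0785 / 0.8214 = 0.09557.
θ − 25° = arccos(√0.09557) = 72.0°, giving θ ≈ 25 + 72.0 = 97.0°.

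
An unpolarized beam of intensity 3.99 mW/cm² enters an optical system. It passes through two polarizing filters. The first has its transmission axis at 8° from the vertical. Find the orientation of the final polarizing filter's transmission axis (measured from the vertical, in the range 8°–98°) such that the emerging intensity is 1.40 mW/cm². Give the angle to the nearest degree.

Unpolarized light through the first polarizer → I₁ = ½ I₀, now polarized at 8°.
Target fraction: 1.40 / 3.99 mW/cm² = 0.3509 of I₀.
Need I₂/I₀ = 0.3509, so cos²(θ − 8°) = 0.3509 / 0.5 = 0.7018.
θ − 8° = arccos(√0.7018) = 33.1°, giving θ ≈ 8 + 33.1 = 41.1°.

θ ≈ 41°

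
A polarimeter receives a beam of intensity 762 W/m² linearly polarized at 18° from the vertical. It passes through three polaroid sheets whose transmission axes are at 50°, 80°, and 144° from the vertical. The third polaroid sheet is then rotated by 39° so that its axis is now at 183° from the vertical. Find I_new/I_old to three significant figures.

Before rotation:
By Malus's law, I₁ = I₀ cos²(50° − 18°) = I₀ cos²(32°) = 0.7192 I₀.
I₂ = I₁ cos²(80° − 50°) = 0.7192 I₀ · cos²(30°) = 0.5394 I₀.
I₃ = I₂ cos²(144° − 80°) = 0.5394 I₀ · cos²(64°) = 0.1037 I₀.
After rotation:
I₁ = I₀ cos²(50° − 18°) = I₀ cos²(32°) = 0.7192 I₀.
I₂ = I₁ cos²(80° − 50°) = 0.7192 I₀ · cos²(30°) = 0.5394 I₀.
Angle between axes 2 and 3: 77°. I₃ = 0.5394 I₀ · cos²(77°) = 0.02729 I₀.
Ratio = 0.02729 / 0.1037 = 0.2633.

I_new/I_old ≈ 0.263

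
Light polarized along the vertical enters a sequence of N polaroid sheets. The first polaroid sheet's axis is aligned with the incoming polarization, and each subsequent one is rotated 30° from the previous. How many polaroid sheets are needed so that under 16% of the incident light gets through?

First polarizer is aligned with the polarization: full transmission.
Each further stage multiplies by cos²(30°) = 0.75.
After N polarizers: T = 0.75^(N−1). Require T < 0.16 ⇒ N−1 > ln(0.16)/ln(0.75) = 6.37, so N−1 ≥ 7 and N = 8.
Check: N=8 gives T = 0.1335 < 0.16; N=7 gives T = 0.178.

N = 8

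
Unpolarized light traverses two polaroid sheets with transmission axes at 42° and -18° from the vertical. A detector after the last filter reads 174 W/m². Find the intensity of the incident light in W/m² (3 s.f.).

Unpolarized light through the first polarizer → I₁ = ½ I₀, now polarized at 42°.
I₂ = I₁ cos²(-18° − 42°) = 0.5 I₀ · cos²(60°) = 0.125 I₀.
So 174 W/m² = 0.125 I₀, giving I₀ = 174/0.125 = 1392 W/m².

I₀ ≈ 1390 W/m²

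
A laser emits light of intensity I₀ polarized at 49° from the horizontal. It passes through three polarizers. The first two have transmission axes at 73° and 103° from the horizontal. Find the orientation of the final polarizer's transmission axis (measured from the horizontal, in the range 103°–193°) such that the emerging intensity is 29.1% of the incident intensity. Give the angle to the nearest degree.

By Malus's law, I₁ = I₀ cos²(73° − 49°) = I₀ cos²(24°) = 0.8346 I₀.
I₂ = I₁ cos²(103° − 73°) = 0.8346 I₀ · cos²(30°) = 0.6259 I₀.
Need I₃/I₀ = 0.291, so cos²(θ − 103°) = 0.291 / 0.6259 = 0.4649.
θ − 103° = arccos(√0.4649) = 47.0°, giving θ ≈ 103 + 47.0 = 150.0°.

θ ≈ 150°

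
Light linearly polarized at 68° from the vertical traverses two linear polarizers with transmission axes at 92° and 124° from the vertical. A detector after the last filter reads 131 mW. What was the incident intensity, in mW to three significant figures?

I₀ ≈ 218 mW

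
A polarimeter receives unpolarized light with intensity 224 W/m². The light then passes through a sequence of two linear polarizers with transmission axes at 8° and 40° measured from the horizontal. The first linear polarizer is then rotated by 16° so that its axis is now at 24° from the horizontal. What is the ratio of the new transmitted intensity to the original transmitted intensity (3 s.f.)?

Before rotation:
Unpolarized light through the first polarizer → I₁ = ½ I₀, now polarized at 8°.
I₂ = I₁ cos²(40° − 8°) = 0.5 I₀ · cos²(32°) = 0.3596 I₀.
After rotation:
Unpolarized light through the first polarizer → I₁ = ½ I₀, now polarized at 24°.
I₂ = I₁ cos²(40° − 24°) = 0.5 I₀ · cos²(16°) = 0.462 I₀.
Ratio = 0.462 / 0.3596 = 1.285.

I_new/I_old ≈ 1.28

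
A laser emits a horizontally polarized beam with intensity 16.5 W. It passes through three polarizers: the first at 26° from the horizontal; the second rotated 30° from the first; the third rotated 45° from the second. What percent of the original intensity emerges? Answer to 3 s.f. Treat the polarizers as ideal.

≈ 30.3%

I₁ = 16.5 W · cos²(26°) = 13.33 W.
I₂ = I₁ · cos²(30°) = 13.33 · 0.75 = 9.997 W.
I₃ = I₂ · cos²(45°) = 9.997 · 0.5 = 4.998 W.
That is 30.29% of the incident intensity.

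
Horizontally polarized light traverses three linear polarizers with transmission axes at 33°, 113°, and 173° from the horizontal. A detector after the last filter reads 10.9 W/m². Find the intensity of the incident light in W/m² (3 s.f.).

I₀ ≈ 2060 W/m²

I₁ = I₀ cos²(33° − 0°) = I₀ cos²(33°) = 0.7034 I₀.
I₂ = I₁ cos²(113° − 33°) = 0.7034 I₀ · cos²(80°) = 0.02121 I₀.
I₃ = I₂ cos²(173° − 113°) = 0.02121 I₀ · cos²(60°) = 0.005302 I₀.
So 10.9 W/m² = 0.005302 I₀, giving I₀ = 10.9/0.005302 = 2056 W/m².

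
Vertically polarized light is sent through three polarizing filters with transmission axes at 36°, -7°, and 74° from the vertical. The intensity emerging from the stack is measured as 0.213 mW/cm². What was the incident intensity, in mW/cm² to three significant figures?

I₀ ≈ 24.9 mW/cm²

By Malus's law, I₁ = I₀ cos²(36° − 0°) = I₀ cos²(36°) = 0.6545 I₀.
I₂ = I₁ cos²(-7° − 36°) = 0.6545 I₀ · cos²(43°) = 0.3501 I₀.
I₃ = I₂ cos²(74° + 7°) = 0.3501 I₀ · cos²(81°) = 0.008567 I₀.
So 0.213 mW/cm² = 0.008567 I₀, giving I₀ = 0.213/0.008567 = 24.86 mW/cm².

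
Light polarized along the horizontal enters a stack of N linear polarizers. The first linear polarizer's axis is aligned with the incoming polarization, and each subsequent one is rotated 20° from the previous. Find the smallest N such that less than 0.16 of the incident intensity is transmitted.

N = 16

First polarizer is aligned with the polarization: full transmission.
Each further stage multiplies by cos²(20°) = 0.883.
After N polarizers: T = 0.883^(N−1). Require T < 0.16 ⇒ N−1 > ln(0.16)/ln(0.883) = 14.73, so N−1 ≥ 15 and N = 16.
Check: N=16 gives T = 0.1547 < 0.16; N=15 gives T = 0.1752.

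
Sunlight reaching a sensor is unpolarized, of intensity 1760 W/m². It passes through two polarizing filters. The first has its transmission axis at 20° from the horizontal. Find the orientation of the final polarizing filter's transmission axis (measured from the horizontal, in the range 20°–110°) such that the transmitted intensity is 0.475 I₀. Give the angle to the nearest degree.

θ ≈ 33°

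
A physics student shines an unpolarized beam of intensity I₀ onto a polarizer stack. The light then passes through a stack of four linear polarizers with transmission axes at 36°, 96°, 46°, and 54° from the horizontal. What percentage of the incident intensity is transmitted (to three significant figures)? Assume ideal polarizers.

≈ 5.06%

Unpolarized light through the first polarizer → I₁ = ½ I₀, now polarized at 36°.
I₂ = I₁ cos²(96° − 36°) = 0.5 I₀ · cos²(60°) = 0.125 I₀.
I₃ = I₂ cos²(46° − 96°) = 0.125 I₀ · cos²(50°) = 0.05165 I₀.
I₄ = I₃ cos²(54° − 46°) = 0.05165 I₀ · cos²(8°) = 0.05065 I₀.
That is 5.065% of the incident intensity.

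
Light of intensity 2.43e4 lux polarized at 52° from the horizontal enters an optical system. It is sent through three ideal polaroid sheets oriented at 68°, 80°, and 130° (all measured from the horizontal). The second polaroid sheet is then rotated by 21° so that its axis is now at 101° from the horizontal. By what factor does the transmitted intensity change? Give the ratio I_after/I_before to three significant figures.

I_new/I_old ≈ 1.36

Before rotation:
I₁ = I₀ cos²(68° − 52°) = I₀ cos²(16°) = 0.924 I₀.
I₂ = I₁ cos²(80° − 68°) = 0.924 I₀ · cos²(12°) = 0.8841 I₀.
I₃ = I₂ cos²(130° − 80°) = 0.8841 I₀ · cos²(50°) = 0.3653 I₀.
After rotation:
I₁ = I₀ cos²(68° − 52°) = I₀ cos²(16°) = 0.924 I₀.
I₂ = I₁ cos²(101° − 68°) = 0.924 I₀ · cos²(33°) = 0.6499 I₀.
I₃ = I₂ cos²(130° − 101°) = 0.6499 I₀ · cos²(29°) = 0.4972 I₀.
Ratio = 0.4972 / 0.3653 = 1.361.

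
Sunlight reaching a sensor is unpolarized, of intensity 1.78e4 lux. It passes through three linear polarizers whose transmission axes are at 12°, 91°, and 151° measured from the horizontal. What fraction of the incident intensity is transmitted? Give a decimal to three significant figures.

Unpolarized light through the first polarizer → I₁ = 1.78e4 lux/2 = 8900 lux, polarized at 12°.
I₂ = I₁ · cos²(79°) = 8900 · 0.03641 = 324 lux.
I₃ = I₂ · cos²(60°) = 324 · 0.25 = 81.01 lux.
Transmitted fraction = 0.004551.

I/I₀ ≈ 0.00455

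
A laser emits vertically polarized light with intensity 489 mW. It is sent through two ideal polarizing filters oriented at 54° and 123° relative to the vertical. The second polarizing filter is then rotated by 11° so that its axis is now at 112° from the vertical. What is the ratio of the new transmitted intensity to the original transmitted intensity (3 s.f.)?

I_new/I_old ≈ 2.19

Before rotation:
I₁ = I₀ cos²(54° − 0°) = I₀ cos²(54°) = 0.3455 I₀.
I₂ = I₁ cos²(123° − 54°) = 0.3455 I₀ · cos²(69°) = 0.04437 I₀.
After rotation:
I₁ = I₀ cos²(54° − 0°) = I₀ cos²(54°) = 0.3455 I₀.
I₂ = I₁ cos²(112° − 54°) = 0.3455 I₀ · cos²(58°) = 0.09702 I₀.
Ratio = 0.09702 / 0.04437 = 2.187.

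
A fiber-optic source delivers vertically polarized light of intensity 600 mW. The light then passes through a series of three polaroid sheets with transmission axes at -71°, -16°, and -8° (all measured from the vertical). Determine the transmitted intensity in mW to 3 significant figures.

By Malus's law, I₁ = 600 mW · cos²(71°) = 63.6 mW.
I₂ = I₁ · cos²(55°) = 63.6 · 0.329 = 20.92 mW.
I₃ = I₂ · cos²(8°) = 20.92 · 0.9806 = 20.52 mW.

I ≈ 20.5 mW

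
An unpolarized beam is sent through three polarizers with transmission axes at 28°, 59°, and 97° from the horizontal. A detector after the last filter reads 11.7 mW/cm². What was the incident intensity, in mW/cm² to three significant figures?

Unpolarized light through the first polarizer → I₁ = ½ I₀, now polarized at 28°.
I₂ = I₁ cos²(59° − 28°) = 0.5 I₀ · cos²(31°) = 0.3674 I₀.
I₃ = I₂ cos²(97° − 59°) = 0.3674 I₀ · cos²(38°) = 0.2281 I₀.
So 11.7 mW/cm² = 0.2281 I₀, giving I₀ = 11.7/0.2281 = 51.29 mW/cm².

I₀ ≈ 51.3 mW/cm²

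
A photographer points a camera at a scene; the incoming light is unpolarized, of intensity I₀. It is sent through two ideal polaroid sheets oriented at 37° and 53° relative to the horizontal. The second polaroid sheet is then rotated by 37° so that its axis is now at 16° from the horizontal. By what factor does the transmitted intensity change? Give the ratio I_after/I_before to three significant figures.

Before rotation:
Unpolarized light through the first polarizer → I₁ = ½ I₀, now polarized at 37°.
I₂ = I₁ cos²(53° − 37°) = 0.5 I₀ · cos²(16°) = 0.462 I₀.
After rotation:
Unpolarized light through the first polarizer → I₁ = ½ I₀, now polarized at 37°.
I₂ = I₁ cos²(16° − 37°) = 0.5 I₀ · cos²(21°) = 0.4358 I₀.
Ratio = 0.4358 / 0.462 = 0.9432.

I_new/I_old ≈ 0.943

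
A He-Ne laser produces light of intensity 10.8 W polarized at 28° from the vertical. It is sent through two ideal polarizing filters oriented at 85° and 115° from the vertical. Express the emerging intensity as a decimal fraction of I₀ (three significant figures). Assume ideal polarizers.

I/I₀ ≈ 0.222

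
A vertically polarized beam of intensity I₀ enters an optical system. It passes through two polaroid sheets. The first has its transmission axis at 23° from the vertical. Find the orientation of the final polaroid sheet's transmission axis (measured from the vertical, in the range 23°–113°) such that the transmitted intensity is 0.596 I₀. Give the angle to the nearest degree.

I₁ = I₀ cos²(23° − 0°) = I₀ cos²(23°) = 0.8473 I₀.
Need I₂/I₀ = 0.596, so cos²(θ − 23°) = 0.596 / 0.8473 = 0.7034.
θ − 23° = arccos(√0.7034) = 33.0°, giving θ ≈ 23 + 33.0 = 56.0°.

θ ≈ 56°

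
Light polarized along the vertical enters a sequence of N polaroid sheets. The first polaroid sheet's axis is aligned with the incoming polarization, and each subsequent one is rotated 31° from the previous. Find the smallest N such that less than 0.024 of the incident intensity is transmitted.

N = 14

First polarizer is aligned with the polarization: full transmission.
Each further stage multiplies by cos²(31°) = 0.7347.
After N polarizers: T = 0.7347^(N−1). Require T < 0.024 ⇒ N−1 > ln(0.024)/ln(0.7347) = 12.10, so N−1 ≥ 13 and N = 14.
Check: N=14 gives T = 0.01818 < 0.024; N=13 gives T = 0.02475.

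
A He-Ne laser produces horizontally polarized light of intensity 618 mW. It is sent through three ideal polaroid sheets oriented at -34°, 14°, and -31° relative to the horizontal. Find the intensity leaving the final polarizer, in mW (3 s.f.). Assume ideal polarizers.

I₁ = 618 mW · cos²(34°) = 424.8 mW.
I₂ = I₁ · cos²(48°) = 424.8 · 0.4477 = 190.2 mW.
I₃ = I₂ · cos²(45°) = 190.2 · 0.5 = 95.09 mW.

I ≈ 95.1 mW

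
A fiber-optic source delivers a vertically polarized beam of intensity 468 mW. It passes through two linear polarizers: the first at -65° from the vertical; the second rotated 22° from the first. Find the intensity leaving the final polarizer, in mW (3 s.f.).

I ≈ 71.9 mW

I₁ = 468 mW · cos²(65°) = 83.59 mW.
I₂ = I₁ · cos²(22°) = 83.59 · 0.8597 = 71.86 mW.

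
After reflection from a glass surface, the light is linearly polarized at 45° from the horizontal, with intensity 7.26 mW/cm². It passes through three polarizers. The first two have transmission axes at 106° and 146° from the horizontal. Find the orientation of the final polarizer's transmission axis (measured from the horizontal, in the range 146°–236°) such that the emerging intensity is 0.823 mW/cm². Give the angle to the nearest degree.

θ ≈ 171°

I₁ = I₀ cos²(106° − 45°) = I₀ cos²(61°) = 0.235 I₀.
I₂ = I₁ cos²(146° − 106°) = 0.235 I₀ · cos²(40°) = 0.1379 I₀.
Target fraction: 0.823 / 7.26 mW/cm² = 0.1134 of I₀.
Need I₃/I₀ = 0.1134, so cos²(θ − 146°) = 0.1134 / 0.1379 = 0.8219.
θ − 146° = arccos(√0.8219) = 25.0°, giving θ ≈ 146 + 25.0 = 171.0°.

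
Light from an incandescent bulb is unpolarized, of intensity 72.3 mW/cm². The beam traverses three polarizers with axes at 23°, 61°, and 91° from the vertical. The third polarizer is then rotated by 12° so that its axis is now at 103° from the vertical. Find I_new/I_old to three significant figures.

I_new/I_old ≈ 0.736

Before rotation:
Unpolarized light through the first polarizer → I₁ = ½ I₀, now polarized at 23°.
I₂ = I₁ cos²(61° − 23°) = 0.5 I₀ · cos²(38°) = 0.3105 I₀.
I₃ = I₂ cos²(91° − 61°) = 0.3105 I₀ · cos²(30°) = 0.2329 I₀.
After rotation:
Unpolarized light through the first polarizer → I₁ = ½ I₀, now polarized at 23°.
I₂ = I₁ cos²(61° − 23°) = 0.5 I₀ · cos²(38°) = 0.3105 I₀.
I₃ = I₂ cos²(103° − 61°) = 0.3105 I₀ · cos²(42°) = 0.1715 I₀.
Ratio = 0.1715 / 0.2329 = 0.7364.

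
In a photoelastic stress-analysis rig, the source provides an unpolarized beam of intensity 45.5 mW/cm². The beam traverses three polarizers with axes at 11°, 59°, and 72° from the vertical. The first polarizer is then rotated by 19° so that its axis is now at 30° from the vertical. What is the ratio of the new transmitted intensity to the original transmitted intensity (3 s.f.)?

Before rotation:
Unpolarized light through the first polarizer → I₁ = ½ I₀, now polarized at 11°.
I₂ = I₁ cos²(59° − 11°) = 0.5 I₀ · cos²(48°) = 0.2239 I₀.
I₃ = I₂ cos²(72° − 59°) = 0.2239 I₀ · cos²(13°) = 0.2125 I₀.
After rotation:
Unpolarized light through the first polarizer → I₁ = ½ I₀, now polarized at 30°.
I₂ = I₁ cos²(59° − 30°) = 0.5 I₀ · cos²(29°) = 0.3825 I₀.
I₃ = I₂ cos²(72° − 59°) = 0.3825 I₀ · cos²(13°) = 0.3631 I₀.
Ratio = 0.3631 / 0.2125 = 1.709.

I_new/I_old ≈ 1.71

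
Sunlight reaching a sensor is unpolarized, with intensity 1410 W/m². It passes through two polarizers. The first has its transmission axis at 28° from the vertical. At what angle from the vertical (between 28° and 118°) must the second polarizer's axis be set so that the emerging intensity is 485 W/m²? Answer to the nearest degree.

Unpolarized light through the first polarizer → I₁ = ½ I₀, now polarized at 28°.
Target fraction: 485 / 1410 W/m² = 0.344 of I₀.
Need I₂/I₀ = 0.344, so cos²(θ − 28°) = 0.344 / 0.5 = 0.6879.
θ − 28° = arccos(√0.6879) = 34.0°, giving θ ≈ 28 + 34.0 = 62.0°.

θ ≈ 62°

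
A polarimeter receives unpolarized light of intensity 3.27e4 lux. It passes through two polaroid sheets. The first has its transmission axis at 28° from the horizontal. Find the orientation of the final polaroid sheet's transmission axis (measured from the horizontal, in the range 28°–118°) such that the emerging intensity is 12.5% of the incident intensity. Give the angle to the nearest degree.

Unpolarized light through the first polarizer → I₁ = ½ I₀, now polarized at 28°.
Need I₂/I₀ = 0.125, so cos²(θ − 28°) = 0.125 / 0.5 = 0.25.
θ − 28° = arccos(√0.25) = 60.0°, giving θ ≈ 28 + 60.0 = 88.0°.

θ ≈ 88°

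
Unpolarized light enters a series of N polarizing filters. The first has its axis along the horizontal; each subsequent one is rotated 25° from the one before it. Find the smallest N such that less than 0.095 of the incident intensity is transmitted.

First polarizer halves the unpolarized light: factor 1/2.
Each further stage multiplies by cos²(25°) = 0.8214.
After N polarizers: T = 0.5·0.8214^(N−1). Require T < 0.095 ⇒ N−1 > ln(0.095/0.5)/ln(0.8214) = 8.44, so N−1 ≥ 9 and N = 10.
Check: N=10 gives T = 0.0851 < 0.095; N=9 gives T = 0.1036.

N = 10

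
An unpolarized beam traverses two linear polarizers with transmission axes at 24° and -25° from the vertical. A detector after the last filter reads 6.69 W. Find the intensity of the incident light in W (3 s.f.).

Unpolarized light through the first polarizer → I₁ = ½ I₀, now polarized at 24°.
I₂ = I₁ cos²(-25° − 24°) = 0.5 I₀ · cos²(49°) = 0.2152 I₀.
So 6.69 W = 0.2152 I₀, giving I₀ = 6.69/0.2152 = 31.09 W.

I₀ ≈ 31.1 W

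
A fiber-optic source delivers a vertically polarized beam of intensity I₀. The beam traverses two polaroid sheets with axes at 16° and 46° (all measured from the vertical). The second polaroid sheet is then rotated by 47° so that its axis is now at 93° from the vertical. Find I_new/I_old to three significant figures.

I_new/I_old ≈ 0.0675

Before rotation:
By Malus's law, I₁ = I₀ cos²(16° − 0°) = I₀ cos²(16°) = 0.924 I₀.
I₂ = I₁ cos²(46° − 16°) = 0.924 I₀ · cos²(30°) = 0.693 I₀.
After rotation:
I₁ = I₀ cos²(16° − 0°) = I₀ cos²(16°) = 0.924 I₀.
I₂ = I₁ cos²(93° − 16°) = 0.924 I₀ · cos²(77°) = 0.04676 I₀.
Ratio = 0.04676 / 0.693 = 0.06747.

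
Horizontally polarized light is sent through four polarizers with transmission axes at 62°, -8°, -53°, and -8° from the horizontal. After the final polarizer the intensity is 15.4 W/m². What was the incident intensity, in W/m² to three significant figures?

I₀ ≈ 2390 W/m²

By Malus's law, I₁ = I₀ cos²(62° − 0°) = I₀ cos²(62°) = 0.2204 I₀.
I₂ = I₁ cos²(-8° − 62°) = 0.2204 I₀ · cos²(70°) = 0.02578 I₀.
I₃ = I₂ cos²(-53° + 8°) = 0.02578 I₀ · cos²(45°) = 0.01289 I₀.
I₄ = I₃ cos²(-8° + 53°) = 0.01289 I₀ · cos²(45°) = 0.006446 I₀.
So 15.4 W/m² = 0.006446 I₀, giving I₀ = 15.4/0.006446 = 2389 W/m².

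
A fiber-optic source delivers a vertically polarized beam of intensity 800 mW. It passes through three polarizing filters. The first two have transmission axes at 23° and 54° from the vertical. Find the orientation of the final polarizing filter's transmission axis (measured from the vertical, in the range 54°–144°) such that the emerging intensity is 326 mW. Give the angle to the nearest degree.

I₁ = I₀ cos²(23° − 0°) = I₀ cos²(23°) = 0.8473 I₀.
I₂ = I₁ cos²(54° − 23°) = 0.8473 I₀ · cos²(31°) = 0.6226 I₀.
Target fraction: 326 / 800 mW = 0.4075 of I₀.
Need I₃/I₀ = 0.4075, so cos²(θ − 54°) = 0.4075 / 0.6226 = 0.6546.
θ − 54° = arccos(√0.6546) = 36.0°, giving θ ≈ 54 + 36.0 = 90.0°.

θ ≈ 90°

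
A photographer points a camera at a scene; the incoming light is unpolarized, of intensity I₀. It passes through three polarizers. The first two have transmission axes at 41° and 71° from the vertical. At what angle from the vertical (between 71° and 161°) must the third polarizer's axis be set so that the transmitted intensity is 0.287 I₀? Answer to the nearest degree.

θ ≈ 100°

Unpolarized light through the first polarizer → I₁ = ½ I₀, now polarized at 41°.
I₂ = I₁ cos²(71° − 41°) = 0.5 I₀ · cos²(30°) = 0.375 I₀.
Need I₃/I₀ = 0.287, so cos²(θ − 71°) = 0.287 / 0.375 = 0.7653.
θ − 71° = arccos(√0.7653) = 29.0°, giving θ ≈ 71 + 29.0 = 100.0°.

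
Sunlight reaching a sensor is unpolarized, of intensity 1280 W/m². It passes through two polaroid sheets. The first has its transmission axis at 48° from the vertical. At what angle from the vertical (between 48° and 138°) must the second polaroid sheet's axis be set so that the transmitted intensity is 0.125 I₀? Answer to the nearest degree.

θ ≈ 108°

Unpolarized light through the first polarizer → I₁ = ½ I₀, now polarized at 48°.
Need I₂/I₀ = 0.125, so cos²(θ − 48°) = 0.125 / 0.5 = 0.25.
θ − 48° = arccos(√0.25) = 60.0°, giving θ ≈ 48 + 60.0 = 108.0°.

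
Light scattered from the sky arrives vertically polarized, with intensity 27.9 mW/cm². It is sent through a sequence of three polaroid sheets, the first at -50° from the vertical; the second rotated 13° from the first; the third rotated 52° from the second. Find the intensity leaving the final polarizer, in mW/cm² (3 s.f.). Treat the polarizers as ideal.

I ≈ 4.15 mW/cm²

By Malus's law, I₁ = 27.9 mW/cm² · cos²(50°) = 11.53 mW/cm².
I₂ = I₁ · cos²(13°) = 11.53 · 0.9494 = 10.94 mW/cm².
I₃ = I₂ · cos²(52°) = 10.94 · 0.379 = 4.148 mW/cm².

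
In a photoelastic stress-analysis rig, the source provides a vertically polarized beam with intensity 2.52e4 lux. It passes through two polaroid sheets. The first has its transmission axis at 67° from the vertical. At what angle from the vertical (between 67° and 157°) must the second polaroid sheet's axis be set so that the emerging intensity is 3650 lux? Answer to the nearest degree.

θ ≈ 80°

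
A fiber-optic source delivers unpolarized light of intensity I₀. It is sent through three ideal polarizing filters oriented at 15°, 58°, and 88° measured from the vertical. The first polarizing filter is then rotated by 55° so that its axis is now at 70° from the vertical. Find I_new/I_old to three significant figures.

Before rotation:
Unpolarized light through the first polarizer → I₁ = ½ I₀, now polarized at 15°.
I₂ = I₁ cos²(58° − 15°) = 0.5 I₀ · cos²(43°) = 0.2674 I₀.
I₃ = I₂ cos²(88° − 58°) = 0.2674 I₀ · cos²(30°) = 0.2006 I₀.
After rotation:
Unpolarized light through the first polarizer → I₁ = ½ I₀, now polarized at 70°.
I₂ = I₁ cos²(58° − 70°) = 0.5 I₀ · cos²(12°) = 0.4784 I₀.
I₃ = I₂ cos²(88° − 58°) = 0.4784 I₀ · cos²(30°) = 0.3588 I₀.
Ratio = 0.3588 / 0.2006 = 1.789.

I_new/I_old ≈ 1.79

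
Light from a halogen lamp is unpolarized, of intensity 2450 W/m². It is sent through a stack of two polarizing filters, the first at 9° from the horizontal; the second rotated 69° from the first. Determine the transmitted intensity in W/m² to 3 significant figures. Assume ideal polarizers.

I ≈ 157 W/m²

Unpolarized light through the first polarizer → I₁ = 2450 W/m²/2 = 1225 W/m², polarized at 9°.
I₂ = I₁ · cos²(69°) = 1225 · 0.1284 = 157.3 W/m².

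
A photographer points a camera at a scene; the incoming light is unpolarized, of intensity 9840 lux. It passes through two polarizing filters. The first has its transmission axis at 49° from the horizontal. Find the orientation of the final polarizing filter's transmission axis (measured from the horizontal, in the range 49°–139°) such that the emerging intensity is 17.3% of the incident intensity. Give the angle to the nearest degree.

θ ≈ 103°

Unpolarized light through the first polarizer → I₁ = ½ I₀, now polarized at 49°.
Need I₂/I₀ = 0.173, so cos²(θ − 49°) = 0.173 / 0.5 = 0.346.
θ − 49° = arccos(√0.346) = 54.0°, giving θ ≈ 49 + 54.0 = 103.0°.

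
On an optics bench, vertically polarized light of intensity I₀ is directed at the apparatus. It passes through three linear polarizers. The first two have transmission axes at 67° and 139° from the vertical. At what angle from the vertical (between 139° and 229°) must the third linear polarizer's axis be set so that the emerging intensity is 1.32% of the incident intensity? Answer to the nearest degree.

θ ≈ 157°

By Malus's law, I₁ = I₀ cos²(67° − 0°) = I₀ cos²(67°) = 0.1527 I₀.
I₂ = I₁ cos²(139° − 67°) = 0.1527 I₀ · cos²(72°) = 0.01458 I₀.
Need I₃/I₀ = 0.0132, so cos²(θ − 139°) = 0.0132 / 0.01458 = 0.9054.
θ − 139° = arccos(√0.9054) = 17.9°, giving θ ≈ 139 + 17.9 = 156.9°.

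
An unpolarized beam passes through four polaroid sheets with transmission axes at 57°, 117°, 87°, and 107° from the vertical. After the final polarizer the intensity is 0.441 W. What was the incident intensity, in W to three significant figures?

Unpolarized light through the first polarizer → I₁ = ½ I₀, now polarized at 57°.
I₂ = I₁ cos²(117° − 57°) = 0.5 I₀ · cos²(60°) = 0.125 I₀.
I₃ = I₂ cos²(87° − 117°) = 0.125 I₀ · cos²(30°) = 0.09375 I₀.
I₄ = I₃ cos²(107° − 87°) = 0.09375 I₀ · cos²(20°) = 0.08278 I₀.
So 0.441 W = 0.08278 I₀, giving I₀ = 0.441/0.08278 = 5.327 W.

I₀ ≈ 5.33 W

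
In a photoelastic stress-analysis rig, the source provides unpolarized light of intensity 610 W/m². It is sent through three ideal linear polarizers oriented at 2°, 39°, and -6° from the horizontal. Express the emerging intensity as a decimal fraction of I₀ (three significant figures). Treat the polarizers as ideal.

I/I₀ ≈ 0.159

Unpolarized light through the first polarizer → I₁ = 610 W/m²/2 = 305 W/m², polarized at 2°.
I₂ = I₁ · cos²(37°) = 305 · 0.6378 = 194.5 W/m².
I₃ = I₂ · cos²(45°) = 194.5 · 0.5 = 97.27 W/m².
Transmitted fraction = 0.1595.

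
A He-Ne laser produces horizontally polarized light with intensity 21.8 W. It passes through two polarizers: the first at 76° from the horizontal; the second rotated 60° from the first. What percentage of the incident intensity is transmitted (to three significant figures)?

≈ 1.46%

By Malus's law, I₁ = 21.8 W · cos²(76°) = 1.276 W.
I₂ = I₁ · cos²(60°) = 1.276 · 0.25 = 0.319 W.
That is 1.463% of the incident intensity.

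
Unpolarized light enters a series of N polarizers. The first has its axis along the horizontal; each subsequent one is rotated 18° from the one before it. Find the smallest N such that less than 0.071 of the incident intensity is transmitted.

N = 21

First polarizer halves the unpolarized light: factor 1/2.
Each further stage multiplies by cos²(18°) = 0.9045.
After N polarizers: T = 0.5·0.9045^(N−1). Require T < 0.071 ⇒ N−1 > ln(0.071/0.5)/ln(0.9045) = 19.45, so N−1 ≥ 20 and N = 21.
Check: N=21 gives T = 0.06718 < 0.071; N=20 gives T = 0.07427.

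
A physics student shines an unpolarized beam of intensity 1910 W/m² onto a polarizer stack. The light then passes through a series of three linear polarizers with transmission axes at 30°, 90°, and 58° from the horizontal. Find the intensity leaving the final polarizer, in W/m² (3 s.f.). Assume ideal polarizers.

I ≈ 172 W/m²

Unpolarized light through the first polarizer → I₁ = 1910 W/m²/2 = 955 W/m², polarized at 30°.
I₂ = I₁ · cos²(60°) = 955 · 0.25 = 238.8 W/m².
I₃ = I₂ · cos²(32°) = 238.8 · 0.7192 = 171.7 W/m².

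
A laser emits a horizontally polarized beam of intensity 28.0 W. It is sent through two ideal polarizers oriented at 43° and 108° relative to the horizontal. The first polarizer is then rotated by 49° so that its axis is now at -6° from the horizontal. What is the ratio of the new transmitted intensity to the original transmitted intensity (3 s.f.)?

I_new/I_old ≈ 1.71

Before rotation:
I₁ = I₀ cos²(43° − 0°) = I₀ cos²(43°) = 0.5349 I₀.
I₂ = I₁ cos²(108° − 43°) = 0.5349 I₀ · cos²(65°) = 0.09553 I₀.
After rotation:
I₁ = I₀ cos²(-6° − 0°) = I₀ cos²(6°) = 0.9891 I₀.
Angle between axes 1 and 2: 66°. I₂ = 0.9891 I₀ · cos²(66°) = 0.1636 I₀.
Ratio = 0.1636 / 0.09553 = 1.713.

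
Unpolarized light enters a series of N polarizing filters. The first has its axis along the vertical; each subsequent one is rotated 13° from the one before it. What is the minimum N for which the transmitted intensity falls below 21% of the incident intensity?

First polarizer halves the unpolarized light: factor 1/2.
Each further stage multiplies by cos²(13°) = 0.9494.
After N polarizers: T = 0.5·0.9494^(N−1). Require T < 0.21 ⇒ N−1 > ln(0.21/0.5)/ln(0.9494) = 16.71, so N−1 ≥ 17 and N = 18.
Check: N=18 gives T = 0.2068 < 0.21; N=17 gives T = 0.2178.

N = 18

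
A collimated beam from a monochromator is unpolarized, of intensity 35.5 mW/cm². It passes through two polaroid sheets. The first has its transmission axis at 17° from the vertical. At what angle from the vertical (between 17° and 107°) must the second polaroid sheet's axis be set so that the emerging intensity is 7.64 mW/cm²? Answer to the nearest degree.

Unpolarized light through the first polarizer → I₁ = ½ I₀, now polarized at 17°.
Target fraction: 7.64 / 35.5 mW/cm² = 0.2152 of I₀.
Need I₂/I₀ = 0.2152, so cos²(θ − 17°) = 0.2152 / 0.5 = 0.4304.
θ − 17° = arccos(√0.4304) = 49.0°, giving θ ≈ 17 + 49.0 = 66.0°.

θ ≈ 66°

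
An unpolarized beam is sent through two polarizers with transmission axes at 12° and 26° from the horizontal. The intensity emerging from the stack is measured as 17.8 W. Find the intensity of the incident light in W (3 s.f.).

I₀ ≈ 37.8 W

Unpolarized light through the first polarizer → I₁ = ½ I₀, now polarized at 12°.
I₂ = I₁ cos²(26° − 12°) = 0.5 I₀ · cos²(14°) = 0.4707 I₀.
So 17.8 W = 0.4707 I₀, giving I₀ = 17.8/0.4707 = 37.81 W.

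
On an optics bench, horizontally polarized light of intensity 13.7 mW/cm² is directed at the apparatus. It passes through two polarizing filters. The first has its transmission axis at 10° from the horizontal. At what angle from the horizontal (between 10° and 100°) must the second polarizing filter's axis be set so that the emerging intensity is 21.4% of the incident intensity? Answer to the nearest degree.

θ ≈ 72°

I₁ = I₀ cos²(10° − 0°) = I₀ cos²(10°) = 0.9698 I₀.
Need I₂/I₀ = 0.214, so cos²(θ − 10°) = 0.214 / 0.9698 = 0.2207.
θ − 10° = arccos(√0.2207) = 62.0°, giving θ ≈ 10 + 62.0 = 72.0°.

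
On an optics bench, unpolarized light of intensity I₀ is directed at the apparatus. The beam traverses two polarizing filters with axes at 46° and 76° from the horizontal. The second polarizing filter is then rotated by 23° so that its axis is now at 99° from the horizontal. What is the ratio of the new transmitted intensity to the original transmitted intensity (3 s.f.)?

I_new/I_old ≈ 0.483

Before rotation:
Unpolarized light through the first polarizer → I₁ = ½ I₀, now polarized at 46°.
I₂ = I₁ cos²(76° − 46°) = 0.5 I₀ · cos²(30°) = 0.375 I₀.
After rotation:
Unpolarized light through the first polarizer → I₁ = ½ I₀, now polarized at 46°.
I₂ = I₁ cos²(99° − 46°) = 0.5 I₀ · cos²(53°) = 0.1811 I₀.
Ratio = 0.1811 / 0.375 = 0.4829.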